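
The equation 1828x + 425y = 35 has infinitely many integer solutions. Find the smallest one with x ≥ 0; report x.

70

gcd(1828, 425) = 1.
1 divides 35, so solutions exist.
By Bézout, 1828·(-83) + 425·(357) = 1.
Scale by 35/1 = 35: (x₀, y₀) = (-2905, 12495).
General solution: x = -2905 + 425t, y = 12495 - 1828t for integer t.
x ≥ 0: smallest is -2905 mod 425 = 70 (at t = 7), with y = -301.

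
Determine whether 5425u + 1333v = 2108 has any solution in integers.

yes

gcd(5425, 1333) = 31  (5425 = 4×1333 + 93, 1333 = 14×93 + 31, 93 = 3×31).
31 divides 2108, so integer solutions exist.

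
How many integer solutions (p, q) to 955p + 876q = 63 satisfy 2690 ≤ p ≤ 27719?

gcd(955, 876) = 1.
By Bézout, 955×(-377) + 876×(411) = 1.
Particular solution: (777, -847).
General solution: p = 777 + 876t, q = -847 - 955t for integer t.
2690 ≤ 777 + 876t ≤ 27719 gives t ∈ [3, 30], which is 28 values.

28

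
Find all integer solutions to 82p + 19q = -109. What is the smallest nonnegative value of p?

4

gcd(82, 19) = 1.
1 divides -109, so solutions exist.
By Bézout, 82·(-3) + 19·(13) = 1.
Scale by -109/1 = -109: (p₀, q₀) = (327, -1417).
General solution: p = 327 + 19t, q = -1417 - 82t for integer t.
p ≥ 0: smallest is 327 mod 19 = 4 (at t = -17), with q = -23.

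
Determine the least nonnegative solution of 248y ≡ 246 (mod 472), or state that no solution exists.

no solution

gcd(472, 248):
  472 = 1·248 + 224
  248 = 1·224 + 24
  224 = 9·24 + 8
  24 = 3·8
so gcd(472, 248) = 8.
8 does not divide 246, so the congruence has no solution.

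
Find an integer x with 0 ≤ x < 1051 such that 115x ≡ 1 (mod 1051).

gcd(1051, 115) = 1  (1051 = 9×115 + 16, 115 = 7×16 + 3, 16 = 5×3 + 1, 3 = 3×1).
Back-substituting, 115×(-329) + 1051×(36) = 1.
So 115×-329 ≡ 1 (mod 1051), and -329 mod 1051 = 722.

722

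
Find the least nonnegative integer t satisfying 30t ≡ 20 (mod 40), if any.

2

gcd(40, 30) = 10.
10 divides 20, so solutions exist.
By Bézout, 30*(-1) + 40*(1) = 10.
So 30*(-1) ≡ 10 (mod 40); multiply by 2: t ≡ -2 (mod 4).
Smallest nonnegative: t = -2 mod 4 = 2.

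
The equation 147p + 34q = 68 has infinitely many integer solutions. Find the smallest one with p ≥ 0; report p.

gcd(147, 34):
  147 = 4·34 + 11
  34 = 3·11 + 1
  11 = 11·1
so gcd(147, 34) = 1.
1 divides 68, so solutions exist.
Back-substitute for Bézout coefficients:
  1 = 34 - 3·11
  ... = 147·(-3) + 34·(13)
Scale by 68/1 = 68: (p₀, q₀) = (-204, 884).
General solution: p = -204 + 34t, q = 884 - 147t for integer t.
p ≥ 0: smallest is -204 mod 34 = 0 (at t = 6), with q = 2.

0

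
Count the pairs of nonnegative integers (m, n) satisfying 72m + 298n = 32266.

gcd(298, 72):
  298 = 4×72 + 10
  72 = 7×10 + 2
  10 = 5×2
so gcd(298, 72) = 2.
Back-substitute for Bézout coefficients:
  2 = 72 - 7×10
  ... = 72×(29) + 298×(-7)
Scale by 16133: one solution is (467857, -112931). Reduce m mod 149: (146, 73).
General: m = 146 + 149t, n = 73 - 36t.
m ≥ 0 ⇒ t ≥ 0; n ≥ 0 ⇒ t ≤ 2. So t ∈ [0, 2]: 3 solutions.

3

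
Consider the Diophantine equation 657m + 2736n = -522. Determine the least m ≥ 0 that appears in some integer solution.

gcd(2736, 657) = 9.
9 divides -522, so solutions exist.
By Bézout, 657*(25) + 2736*(-6) = 9.
Scale by -522/9 = -58: (m₀, n₀) = (-1450, 348).
General solution: m = -1450 + 304t, n = 348 - 73t for integer t.
m ≥ 0: smallest is -1450 mod 304 = 70 (at t = 5), with n = -17.

70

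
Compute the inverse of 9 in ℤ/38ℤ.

gcd(38, 9) = 1  (38 = 4·9 + 2, 9 = 4·2 + 1, 2 = 2·1).
Back-substituting, 9·(17) + 38·(-4) = 1.
So 9·17 ≡ 1 (mod 38), and 17 mod 38 = 17.

17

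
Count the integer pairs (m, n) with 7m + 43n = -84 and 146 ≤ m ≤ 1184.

24

gcd(43, 7) = 1.
By Bézout, 7×(-6) + 43×(1) = 1.
Particular solution: (31, -7).
General solution: m = 31 + 43t, n = -7 - 7t for integer t.
146 ≤ 31 + 43t ≤ 1184 gives t ∈ [3, 26], which is 24 values.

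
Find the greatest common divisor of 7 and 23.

1

gcd(23, 7):
  23 = 3×7 + 2
  7 = 3×2 + 1
  2 = 2×1
so gcd(23, 7) = 1.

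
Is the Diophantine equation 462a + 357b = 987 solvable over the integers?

gcd(462, 357):
  462 = 1×357 + 105
  357 = 3×105 + 42
  105 = 2×42 + 21
  42 = 2×21
so gcd(462, 357) = 21.
21 divides 987, so integer solutions exist.

yes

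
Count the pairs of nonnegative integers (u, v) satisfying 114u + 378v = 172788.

24

gcd(378, 114):
  378 = 3·114 + 36
  114 = 3·36 + 6
  36 = 6·6
so gcd(378, 114) = 6.
Back-substitute for Bézout coefficients:
  6 = 114 - 3·36
  ... = 114·(10) + 378·(-3)
Scale by 28798: one solution is (287980, -86394). Reduce u mod 63: (7, 455).
General: u = 7 + 63t, v = 455 - 19t.
u ≥ 0 ⇒ t ≥ 0; v ≥ 0 ⇒ t ≤ 23. So t ∈ [0, 23]: 24 solutions.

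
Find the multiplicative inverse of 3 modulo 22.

15

gcd(22, 3) = 1.
By Bézout, 3*(-7) + 22*(1) = 1.
So 3*-7 ≡ 1 (mod 22), and -7 mod 22 = 15.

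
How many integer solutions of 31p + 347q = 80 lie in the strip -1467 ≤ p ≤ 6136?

22

gcd(347, 31):
  347 = 11×31 + 6
  31 = 5×6 + 1
  6 = 6×1
so gcd(347, 31) = 1.
Back-substitute for Bézout coefficients:
  1 = 31 - 5×6
  ... = 31×(56) + 347×(-5)
Scale by 80: particular solution (4480, -400); reduce p mod 347: (316, -28).
General solution: p = 316 + 347t, q = -28 - 31t for integer t.
-1467 ≤ 316 + 347t ≤ 6136 gives t ∈ [-5, 16], which is 22 values.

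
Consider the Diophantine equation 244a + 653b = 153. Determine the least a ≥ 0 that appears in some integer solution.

gcd(653, 244) = 1  (653 = 2·244 + 165, 244 = 1·165 + 79, 165 = 2·79 + 7, 79 = 11·7 + 2, 7 = 3·2 + 1, 2 = 2·1).
1 divides 153, so solutions exist.
Back-substituting, 244·(-281) + 653·(105) = 1.
Scale by 153/1 = 153: (a₀, b₀) = (-42993, 16065).
General solution: a = -42993 + 653t, b = 16065 - 244t for integer t.
a ≥ 0: smallest is -42993 mod 653 = 105 (at t = 66), with b = -39.

105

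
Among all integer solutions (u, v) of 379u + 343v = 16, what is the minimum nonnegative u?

191

gcd(379, 343) = 1.
1 divides 16, so solutions exist.
By Bézout, 379×(162) + 343×(-179) = 1.
Scale by 16/1 = 16: (u₀, v₀) = (2592, -2864).
General solution: u = 2592 + 343t, v = -2864 - 379t for integer t.
u ≥ 0: smallest is 2592 mod 343 = 191 (at t = -7), with v = -211.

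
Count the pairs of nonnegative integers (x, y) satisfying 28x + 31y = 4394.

5

gcd(31, 28):
  31 = 1·28 + 3
  28 = 9·3 + 1
  3 = 3·1
so gcd(31, 28) = 1.
Back-substitute for Bézout coefficients:
  1 = 28 - 9·3
  ... = 28·(10) + 31·(-9)
Scale by 4394: one solution is (43940, -39546). Reduce x mod 31: (13, 130).
General: x = 13 + 31t, y = 130 - 28t.
x ≥ 0 ⇒ t ≥ 0; y ≥ 0 ⇒ t ≤ 4. So t ∈ [0, 4]: 5 solutions.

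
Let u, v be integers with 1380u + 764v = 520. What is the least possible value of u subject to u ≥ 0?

172

gcd(1380, 764):
  1380 = 1·764 + 616
  764 = 1·616 + 148
  616 = 4·148 + 24
  148 = 6·24 + 4
  24 = 6·4
so gcd(1380, 764) = 4.
4 divides 520, so solutions exist.
Back-substitute for Bézout coefficients:
  4 = 148 - 6·24
  ... = 1380·(-31) + 764·(56)
Scale by 520/4 = 130: (u₀, v₀) = (-4030, 7280).
General solution: u = -4030 + 191t, v = 7280 - 345t for integer t.
u ≥ 0: smallest is -4030 mod 191 = 172 (at t = 22), with v = -310.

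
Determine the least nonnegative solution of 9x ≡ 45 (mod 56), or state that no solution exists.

gcd(56, 9) = 1.
1 divides 45, so solutions exist.
By Bézout, 9*(25) + 56*(-4) = 1.
So 9*(25) ≡ 1 (mod 56); multiply by 45: x ≡ 1125 (mod 56).
Smallest nonnegative: x = 1125 mod 56 = 5.

5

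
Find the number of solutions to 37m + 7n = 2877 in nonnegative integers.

12

gcd(37, 7):
  37 = 5·7 + 2
  7 = 3·2 + 1
  2 = 2·1
so gcd(37, 7) = 1.
Back-substitute for Bézout coefficients:
  1 = 7 - 3·2
  ... = 37·(-3) + 7·(16)
Scale by 2877: one solution is (-8631, 46032). Reduce m mod 7: (0, 411).
General: m = 0 + 7t, n = 411 - 37t.
m ≥ 0 ⇒ t ≥ 0; n ≥ 0 ⇒ t ≤ 11. So t ∈ [0, 11]: 12 solutions.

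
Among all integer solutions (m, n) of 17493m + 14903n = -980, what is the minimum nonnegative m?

gcd(17493, 14903) = 7  (17493 = 1*14903 + 2590, 14903 = 5*2590 + 1953, 2590 = 1*1953 + 637, 1953 = 3*637 + 42, 637 = 15*42 + 7, 42 = 6*7).
7 divides -980, so solutions exist.
Back-substituting, 17493*(351) + 14903*(-412) = 7.
Scale by -980/7 = -140: (m₀, n₀) = (-49140, 57680).
General solution: m = -49140 + 2129t, n = 57680 - 2499t for integer t.
m ≥ 0: smallest is -49140 mod 2129 = 1956 (at t = 24), with n = -2296.

1956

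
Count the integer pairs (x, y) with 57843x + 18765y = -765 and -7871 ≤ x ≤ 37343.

22

gcd(57843, 18765) = 9  (57843 = 3*18765 + 1548, 18765 = 12*1548 + 189, 1548 = 8*189 + 36, 189 = 5*36 + 9, 36 = 4*9).
Back-substituting, 57843*(-497) + 18765*(1532) = 9.
Scale by -85: particular solution (42245, -130220); reduce x mod 2085: (545, -1680).
General solution: x = 545 + 2085t, y = -1680 - 6427t for integer t.
-7871 ≤ 545 + 2085t ≤ 37343 gives t ∈ [-4, 17], which is 22 values.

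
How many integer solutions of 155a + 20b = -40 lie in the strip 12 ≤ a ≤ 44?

9

gcd(155, 20):
  155 = 7×20 + 15
  20 = 1×15 + 5
  15 = 3×5
so gcd(155, 20) = 5.
Back-substitute for Bézout coefficients:
  5 = 20 - 1×15
  ... = 155×(-1) + 20×(8)
Scale by -8: particular solution (8, -64); reduce a mod 4: (0, -2).
General solution: a = 0 + 4t, b = -2 - 31t for integer t.
12 ≤ 0 + 4t ≤ 44 gives t ∈ [3, 11], which is 9 values.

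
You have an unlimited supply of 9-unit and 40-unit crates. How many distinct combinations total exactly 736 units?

2

Need nonnegative integers with 9j + 40k = 736.
gcd(9, 40) = 1, and 9·(9) + 40·(-2) = 1.
So (j₀, k₀) = (6624, -1472); general j = 6624 + 40t, k = -1472 - 9t.
j ≥ 0 ⇒ t ≥ -165; k ≥ 0 ⇒ t ≤ -164. That's 2 values of t.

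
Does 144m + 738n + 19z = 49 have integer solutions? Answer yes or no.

gcd(738, 144):
  738 = 5*144 + 18
  144 = 8*18
so gcd(738, 144) = 18.
gcd(18, 19) = 1.
1 divides 49, so integer solutions exist.

yes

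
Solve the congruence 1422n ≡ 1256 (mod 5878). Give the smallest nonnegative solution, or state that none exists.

gcd(5878, 1422) = 2  (5878 = 4·1422 + 190, 1422 = 7·190 + 92, 190 = 2·92 + 6, 92 = 15·6 + 2, 6 = 3·2).
2 divides 1256, so solutions exist.
Back-substituting, 1422·(959) + 5878·(-232) = 2.
So 1422·(959) ≡ 2 (mod 5878); multiply by 628: n ≡ 602252 (mod 2939).
Smallest nonnegative: n = 602252 mod 2939 = 2696.

2696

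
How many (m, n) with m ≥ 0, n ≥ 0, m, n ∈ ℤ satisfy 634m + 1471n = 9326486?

gcd(1471, 634) = 1  (1471 = 2×634 + 203, 634 = 3×203 + 25, 203 = 8×25 + 3, 25 = 8×3 + 1, 3 = 3×1).
Back-substituting, 634×(471) + 1471×(-203) = 1.
Scale by 9326486: one solution is (4392774906, -1893276658). Reduce m mod 1471: (1156, 5842).
General: m = 1156 + 1471t, n = 5842 - 634t.
m ≥ 0 ⇒ t ≥ 0; n ≥ 0 ⇒ t ≤ 9. So t ∈ [0, 9]: 10 solutions.

10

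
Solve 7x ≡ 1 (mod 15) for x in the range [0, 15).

gcd(15, 7):
  15 = 2*7 + 1
  7 = 7*1
so gcd(15, 7) = 1.
Back-substitute for Bézout coefficients:
  1 = 15 - 2*7
  ... = 7*(-2) + 15*(1)
So 7*-2 ≡ 1 (mod 15), and -2 mod 15 = 13.

13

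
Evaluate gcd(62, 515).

gcd(515, 62):
  515 = 8×62 + 19
  62 = 3×19 + 5
  19 = 3×5 + 4
  5 = 1×4 + 1
  4 = 4×1
so gcd(515, 62) = 1.

1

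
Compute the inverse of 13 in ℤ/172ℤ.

gcd(172, 13) = 1  (172 = 13*13 + 3, 13 = 4*3 + 1, 3 = 3*1).
Back-substituting, 13*(53) + 172*(-4) = 1.
So 13*53 ≡ 1 (mod 172), and 53 mod 172 = 53.

53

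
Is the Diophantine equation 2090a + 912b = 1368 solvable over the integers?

yes

gcd(2090, 912) = 38  (2090 = 2×912 + 266, 912 = 3×266 + 114, 266 = 2×114 + 38, 114 = 3×38).
38 divides 1368, so integer solutions exist.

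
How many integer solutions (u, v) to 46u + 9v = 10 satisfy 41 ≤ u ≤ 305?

gcd(46, 9) = 1  (46 = 5*9 + 1, 9 = 9*1).
Back-substituting, 46*(1) + 9*(-5) = 1.
Scale by 10: particular solution (10, -50); reduce u mod 9: (1, -4).
General solution: u = 1 + 9t, v = -4 - 46t for integer t.
41 ≤ 1 + 9t ≤ 305 gives t ∈ [5, 33], which is 29 values.

29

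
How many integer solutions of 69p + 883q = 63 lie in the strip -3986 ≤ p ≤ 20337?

gcd(883, 69):
  883 = 12×69 + 55
  69 = 1×55 + 14
  55 = 3×14 + 13
  14 = 1×13 + 1
  13 = 13×1
so gcd(883, 69) = 1.
Back-substitute for Bézout coefficients:
  1 = 14 - 1×13
  ... = 69×(64) + 883×(-5)
Scale by 63: particular solution (4032, -315); reduce p mod 883: (500, -39).
General solution: p = 500 + 883t, q = -39 - 69t for integer t.
-3986 ≤ 500 + 883t ≤ 20337 gives t ∈ [-5, 22], which is 28 values.

28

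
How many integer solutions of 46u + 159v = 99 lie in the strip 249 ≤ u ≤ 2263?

12

gcd(159, 46) = 1  (159 = 3*46 + 21, 46 = 2*21 + 4, 21 = 5*4 + 1, 4 = 4*1).
Back-substituting, 46*(-38) + 159*(11) = 1.
Scale by 99: particular solution (-3762, 1089); reduce u mod 159: (54, -15).
General solution: u = 54 + 159t, v = -15 - 46t for integer t.
249 ≤ 54 + 159t ≤ 2263 gives t ∈ [2, 13], which is 12 values.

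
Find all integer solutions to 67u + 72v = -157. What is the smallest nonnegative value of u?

17

gcd(72, 67):
  72 = 1·67 + 5
  67 = 13·5 + 2
  5 = 2·2 + 1
  2 = 2·1
so gcd(72, 67) = 1.
1 divides -157, so solutions exist.
Back-substitute for Bézout coefficients:
  1 = 5 - 2·2
  ... = 67·(-29) + 72·(27)
Scale by -157/1 = -157: (u₀, v₀) = (4553, -4239).
General solution: u = 4553 + 72t, v = -4239 - 67t for integer t.
u ≥ 0: smallest is 4553 mod 72 = 17 (at t = -63), with v = -18.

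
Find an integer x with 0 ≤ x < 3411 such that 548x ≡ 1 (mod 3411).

gcd(3411, 548) = 1.
By Bézout, 548×(305) + 3411×(-49) = 1.
So 548×305 ≡ 1 (mod 3411), and 305 mod 3411 = 305.

305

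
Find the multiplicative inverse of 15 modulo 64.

gcd(64, 15) = 1.
By Bézout, 15*(-17) + 64*(4) = 1.
So 15*-17 ≡ 1 (mod 64), and -17 mod 64 = 47.

47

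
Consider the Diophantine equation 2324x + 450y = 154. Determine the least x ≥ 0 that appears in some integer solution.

gcd(2324, 450):
  2324 = 5*450 + 74
  450 = 6*74 + 6
  74 = 12*6 + 2
  6 = 3*2
so gcd(2324, 450) = 2.
2 divides 154, so solutions exist.
Back-substitute for Bézout coefficients:
  2 = 74 - 12*6
  ... = 2324*(73) + 450*(-377)
Scale by 154/2 = 77: (x₀, y₀) = (5621, -29029).
General solution: x = 5621 + 225t, y = -29029 - 1162t for integer t.
x ≥ 0: smallest is 5621 mod 225 = 221 (at t = -24), with y = -1141.

221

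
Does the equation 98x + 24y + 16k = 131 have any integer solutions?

gcd(98, 24) = 2  (98 = 4×24 + 2, 24 = 12×2).
gcd(2, 16) = 2.
2 does not divide 131 (remainder 1), so no integer solutions.

no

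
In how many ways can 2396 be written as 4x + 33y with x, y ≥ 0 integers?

19

gcd(33, 4) = 1.
By Bézout, 4×(-8) + 33×(1) = 1.
One solution: (5, 72).
General: x = 5 + 33t, y = 72 - 4t.
x ≥ 0 ⇒ t ≥ 0; y ≥ 0 ⇒ t ≤ 18. So t ∈ [0, 18]: 19 solutions.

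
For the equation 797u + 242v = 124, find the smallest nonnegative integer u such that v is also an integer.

104

gcd(797, 242) = 1  (797 = 3*242 + 71, 242 = 3*71 + 29, 71 = 2*29 + 13, 29 = 2*13 + 3, 13 = 4*3 + 1, 3 = 3*1).
1 divides 124, so solutions exist.
Back-substituting, 797*(75) + 242*(-247) = 1.
Scale by 124/1 = 124: (u₀, v₀) = (9300, -30628).
General solution: u = 9300 + 242t, v = -30628 - 797t for integer t.
u ≥ 0: smallest is 9300 mod 242 = 104 (at t = -38), with v = -342.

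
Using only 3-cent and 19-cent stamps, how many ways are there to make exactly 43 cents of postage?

1

Need nonnegative integers with 3j + 19k = 43.
gcd(3, 19) = 1, and 3·(-6) + 19·(1) = 1.
So (j₀, k₀) = (-258, 43); general j = -258 + 19t, k = 43 - 3t.
j ≥ 0 ⇒ t ≥ 14; k ≥ 0 ⇒ t ≤ 14. That's 1 value of t.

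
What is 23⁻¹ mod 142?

gcd(142, 23) = 1.
By Bézout, 23×(-37) + 142×(6) = 1.
So 23×-37 ≡ 1 (mod 142), and -37 mod 142 = 105.

105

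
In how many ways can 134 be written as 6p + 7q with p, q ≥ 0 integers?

3

gcd(7, 6) = 1.
By Bézout, 6·(-1) + 7·(1) = 1.
One solution: (6, 14).
General: p = 6 + 7t, q = 14 - 6t.
p ≥ 0 ⇒ t ≥ 0; q ≥ 0 ⇒ t ≤ 2. So t ∈ [0, 2]: 3 solutions.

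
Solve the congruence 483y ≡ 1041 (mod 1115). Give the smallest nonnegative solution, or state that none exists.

gcd(1115, 483) = 1.
1 divides 1041, so solutions exist.
By Bézout, 483·(217) + 1115·(-94) = 1.
So 483·(217) ≡ 1 (mod 1115); multiply by 1041: y ≡ 225897 (mod 1115).
Smallest nonnegative: y = 225897 mod 1115 = 667.

667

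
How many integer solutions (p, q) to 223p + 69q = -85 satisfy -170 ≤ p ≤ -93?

gcd(223, 69) = 1  (223 = 3×69 + 16, 69 = 4×16 + 5, 16 = 3×5 + 1, 5 = 5×1).
Back-substituting, 223×(13) + 69×(-42) = 1.
Scale by -85: particular solution (-1105, 3570); reduce p mod 69: (68, -221).
General solution: p = 68 + 69t, q = -221 - 223t for integer t.
-170 ≤ 68 + 69t ≤ -93 gives t ∈ [-3, -3], which is 1 value.

1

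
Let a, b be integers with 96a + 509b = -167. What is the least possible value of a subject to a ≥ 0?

gcd(509, 96) = 1.
1 divides -167, so solutions exist.
By Bézout, 96×(228) + 509×(-43) = 1.
Scale by -167/1 = -167: (a₀, b₀) = (-38076, 7181).
General solution: a = -38076 + 509t, b = 7181 - 96t for integer t.
a ≥ 0: smallest is -38076 mod 509 = 99 (at t = 75), with b = -19.

99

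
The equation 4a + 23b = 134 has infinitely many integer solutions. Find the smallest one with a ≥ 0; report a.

22

gcd(23, 4):
  23 = 5·4 + 3
  4 = 1·3 + 1
  3 = 3·1
so gcd(23, 4) = 1.
1 divides 134, so solutions exist.
Back-substitute for Bézout coefficients:
  1 = 4 - 1·3
  ... = 4·(6) + 23·(-1)
Scale by 134/1 = 134: (a₀, b₀) = (804, -134).
General solution: a = 804 + 23t, b = -134 - 4t for integer t.
a ≥ 0: smallest is 804 mod 23 = 22 (at t = -34), with b = 2.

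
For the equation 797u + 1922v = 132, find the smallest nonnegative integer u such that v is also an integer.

1804

gcd(1922, 797):
  1922 = 2·797 + 328
  797 = 2·328 + 141
  328 = 2·141 + 46
  141 = 3·46 + 3
  46 = 15·3 + 1
  3 = 3·1
so gcd(1922, 797) = 1.
1 divides 132, so solutions exist.
Back-substitute for Bézout coefficients:
  1 = 46 - 15·3
  ... = 797·(-627) + 1922·(260)
Scale by 132/1 = 132: (u₀, v₀) = (-82764, 34320).
General solution: u = -82764 + 1922t, v = 34320 - 797t for integer t.
u ≥ 0: smallest is -82764 mod 1922 = 1804 (at t = 44), with v = -748.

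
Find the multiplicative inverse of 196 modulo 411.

346

gcd(411, 196) = 1  (411 = 2×196 + 19, 196 = 10×19 + 6, 19 = 3×6 + 1, 6 = 6×1).
Back-substituting, 196×(-65) + 411×(31) = 1.
So 196×-65 ≡ 1 (mod 411), and -65 mod 411 = 346.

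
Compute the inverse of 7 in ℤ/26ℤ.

15

gcd(26, 7) = 1.
By Bézout, 7*(-11) + 26*(3) = 1.
So 7*-11 ≡ 1 (mod 26), and -11 mod 26 = 15.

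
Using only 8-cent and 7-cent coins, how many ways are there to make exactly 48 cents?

1

Need nonnegative integers with 8j + 7k = 48.
gcd(8, 7) = 1, and 8·(1) + 7·(-1) = 1.
So (j₀, k₀) = (48, -48); general j = 48 + 7t, k = -48 - 8t.
j ≥ 0 ⇒ t ≥ -6; k ≥ 0 ⇒ t ≤ -6. That's 1 value of t.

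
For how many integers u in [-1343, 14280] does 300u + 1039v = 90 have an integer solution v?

gcd(1039, 300) = 1  (1039 = 3*300 + 139, 300 = 2*139 + 22, 139 = 6*22 + 7, 22 = 3*7 + 1, 7 = 7*1).
Back-substituting, 300*(142) + 1039*(-41) = 1.
Scale by 90: particular solution (12780, -3690); reduce u mod 1039: (312, -90).
General solution: u = 312 + 1039t, v = -90 - 300t for integer t.
-1343 ≤ 312 + 1039t ≤ 14280 gives t ∈ [-1, 13], which is 15 values.

15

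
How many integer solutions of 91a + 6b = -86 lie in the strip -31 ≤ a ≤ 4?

gcd(91, 6) = 1  (91 = 15·6 + 1, 6 = 6·1).
Back-substituting, 91·(1) + 6·(-15) = 1.
Scale by -86: particular solution (-86, 1290); reduce a mod 6: (4, -75).
General solution: a = 4 + 6t, b = -75 - 91t for integer t.
-31 ≤ 4 + 6t ≤ 4 gives t ∈ [-5, 0], which is 6 values.

6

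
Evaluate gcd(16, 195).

1

gcd(195, 16):
  195 = 12*16 + 3
  16 = 5*3 + 1
  3 = 3*1
so gcd(195, 16) = 1.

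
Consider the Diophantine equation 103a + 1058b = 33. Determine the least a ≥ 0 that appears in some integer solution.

gcd(1058, 103):
  1058 = 10*103 + 28
  103 = 3*28 + 19
  28 = 1*19 + 9
  19 = 2*9 + 1
  9 = 9*1
so gcd(1058, 103) = 1.
1 divides 33, so solutions exist.
Back-substitute for Bézout coefficients:
  1 = 19 - 2*9
  ... = 103*(113) + 1058*(-11)
Scale by 33/1 = 33: (a₀, b₀) = (3729, -363).
General solution: a = 3729 + 1058t, b = -363 - 103t for integer t.
a ≥ 0: smallest is 3729 mod 1058 = 555 (at t = -3), with b = -54.

555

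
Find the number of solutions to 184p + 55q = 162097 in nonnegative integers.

gcd(184, 55):
  184 = 3×55 + 19
  55 = 2×19 + 17
  19 = 1×17 + 2
  17 = 8×2 + 1
  2 = 2×1
so gcd(184, 55) = 1.
Back-substitute for Bézout coefficients:
  1 = 17 - 8×2
  ... = 184×(-26) + 55×(87)
Scale by 162097: one solution is (-4214522, 14102439). Reduce p mod 55: (18, 2887).
General: p = 18 + 55t, q = 2887 - 184t.
p ≥ 0 ⇒ t ≥ 0; q ≥ 0 ⇒ t ≤ 15. So t ∈ [0, 15]: 16 solutions.

16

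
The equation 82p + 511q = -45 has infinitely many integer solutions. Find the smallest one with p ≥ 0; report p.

gcd(511, 82) = 1  (511 = 6*82 + 19, 82 = 4*19 + 6, 19 = 3*6 + 1, 6 = 6*1).
1 divides -45, so solutions exist.
Back-substituting, 82*(-81) + 511*(13) = 1.
Scale by -45/1 = -45: (p₀, q₀) = (3645, -585).
General solution: p = 3645 + 511t, q = -585 - 82t for integer t.
p ≥ 0: smallest is 3645 mod 511 = 68 (at t = -7), with q = -11.

68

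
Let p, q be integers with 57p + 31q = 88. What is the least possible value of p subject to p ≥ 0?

1

gcd(57, 31):
  57 = 1·31 + 26
  31 = 1·26 + 5
  26 = 5·5 + 1
  5 = 5·1
so gcd(57, 31) = 1.
1 divides 88, so solutions exist.
Back-substitute for Bézout coefficients:
  1 = 26 - 5·5
  ... = 57·(6) + 31·(-11)
Scale by 88/1 = 88: (p₀, q₀) = (528, -968).
General solution: p = 528 + 31t, q = -968 - 57t for integer t.
p ≥ 0: smallest is 528 mod 31 = 1 (at t = -17), with q = 1.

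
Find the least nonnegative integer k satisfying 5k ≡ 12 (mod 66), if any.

gcd(66, 5) = 1.
1 divides 12, so solutions exist.
By Bézout, 5·(-13) + 66·(1) = 1.
So 5·(-13) ≡ 1 (mod 66); multiply by 12: k ≡ -156 (mod 66).
Smallest nonnegative: k = -156 mod 66 = 42.

42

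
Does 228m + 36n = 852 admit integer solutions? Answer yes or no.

gcd(228, 36):
  228 = 6×36 + 12
  36 = 3×12
so gcd(228, 36) = 12.
12 divides 852, so integer solutions exist.

yes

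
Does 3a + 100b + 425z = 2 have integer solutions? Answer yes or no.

gcd(100, 3):
  100 = 33*3 + 1
  3 = 3*1
so gcd(100, 3) = 1.
gcd(1, 425) = 1.
1 divides 2, so integer solutions exist.

yes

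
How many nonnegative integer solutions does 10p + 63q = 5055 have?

8

gcd(63, 10) = 1  (63 = 6×10 + 3, 10 = 3×3 + 1, 3 = 3×1).
Back-substituting, 10×(19) + 63×(-3) = 1.
Scale by 5055: one solution is (96045, -15165). Reduce p mod 63: (33, 75).
General: p = 33 + 63t, q = 75 - 10t.
p ≥ 0 ⇒ t ≥ 0; q ≥ 0 ⇒ t ≤ 7. So t ∈ [0, 7]: 8 solutions.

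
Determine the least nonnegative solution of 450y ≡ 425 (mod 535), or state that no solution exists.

102

gcd(535, 450) = 5.
5 divides 425, so solutions exist.
By Bézout, 450*(44) + 535*(-37) = 5.
So 450*(44) ≡ 5 (mod 535); multiply by 85: y ≡ 3740 (mod 107).
Smallest nonnegative: y = 3740 mod 107 = 102.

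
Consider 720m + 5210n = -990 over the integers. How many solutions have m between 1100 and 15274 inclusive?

gcd(5210, 720):
  5210 = 7*720 + 170
  720 = 4*170 + 40
  170 = 4*40 + 10
  40 = 4*10
so gcd(5210, 720) = 10.
Back-substitute for Bézout coefficients:
  10 = 170 - 4*40
  ... = 720*(-123) + 5210*(17)
Scale by -99: particular solution (12177, -1683); reduce m mod 521: (194, -27).
General solution: m = 194 + 521t, n = -27 - 72t for integer t.
1100 ≤ 194 + 521t ≤ 15274 gives t ∈ [2, 28], which is 27 values.

27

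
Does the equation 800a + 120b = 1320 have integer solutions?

gcd(800, 120) = 40  (800 = 6·120 + 80, 120 = 1·80 + 40, 80 = 2·40).
40 divides 1320, so integer solutions exist.

yes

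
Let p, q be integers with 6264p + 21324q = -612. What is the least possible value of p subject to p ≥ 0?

gcd(21324, 6264) = 12.
12 divides -612, so solutions exist.
By Bézout, 6264×(160) + 21324×(-47) = 12.
Scale by -612/12 = -51: (p₀, q₀) = (-8160, 2397).
General solution: p = -8160 + 1777t, q = 2397 - 522t for integer t.
p ≥ 0: smallest is -8160 mod 1777 = 725 (at t = 5), with q = -213.

725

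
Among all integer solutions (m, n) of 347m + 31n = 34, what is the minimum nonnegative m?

gcd(347, 31):
  347 = 11·31 + 6
  31 = 5·6 + 1
  6 = 6·1
so gcd(347, 31) = 1.
1 divides 34, so solutions exist.
Back-substitute for Bézout coefficients:
  1 = 31 - 5·6
  ... = 347·(-5) + 31·(56)
Scale by 34/1 = 34: (m₀, n₀) = (-170, 1904).
General solution: m = -170 + 31t, n = 1904 - 347t for integer t.
m ≥ 0: smallest is -170 mod 31 = 16 (at t = 6), with n = -178.

16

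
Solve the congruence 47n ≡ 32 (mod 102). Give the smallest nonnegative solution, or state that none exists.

gcd(102, 47) = 1.
1 divides 32, so solutions exist.
By Bézout, 47×(-13) + 102×(6) = 1.
So 47×(-13) ≡ 1 (mod 102); multiply by 32: n ≡ -416 (mod 102).
Smallest nonnegative: n = -416 mod 102 = 94.

94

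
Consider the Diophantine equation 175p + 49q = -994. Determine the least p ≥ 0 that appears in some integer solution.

gcd(175, 49):
  175 = 3*49 + 28
  49 = 1*28 + 21
  28 = 1*21 + 7
  21 = 3*7
so gcd(175, 49) = 7.
7 divides -994, so solutions exist.
Back-substitute for Bézout coefficients:
  7 = 28 - 1*21
  ... = 175*(2) + 49*(-7)
Scale by -994/7 = -142: (p₀, q₀) = (-284, 994).
General solution: p = -284 + 7t, q = 994 - 25t for integer t.
p ≥ 0: smallest is -284 mod 7 = 3 (at t = 41), with q = -31.

3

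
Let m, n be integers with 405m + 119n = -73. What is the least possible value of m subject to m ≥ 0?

gcd(405, 119) = 1  (405 = 3×119 + 48, 119 = 2×48 + 23, 48 = 2×23 + 2, 23 = 11×2 + 1, 2 = 2×1).
1 divides -73, so solutions exist.
Back-substituting, 405×(-57) + 119×(194) = 1.
Scale by -73/1 = -73: (m₀, n₀) = (4161, -14162).
General solution: m = 4161 + 119t, n = -14162 - 405t for integer t.
m ≥ 0: smallest is 4161 mod 119 = 115 (at t = -34), with n = -392.

115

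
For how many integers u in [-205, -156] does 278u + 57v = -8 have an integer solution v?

gcd(278, 57):
  278 = 4*57 + 50
  57 = 1*50 + 7
  50 = 7*7 + 1
  7 = 7*1
so gcd(278, 57) = 1.
Back-substitute for Bézout coefficients:
  1 = 50 - 7*7
  ... = 278*(8) + 57*(-39)
Scale by -8: particular solution (-64, 312); reduce u mod 57: (50, -244).
General solution: u = 50 + 57t, v = -244 - 278t for integer t.
-205 ≤ 50 + 57t ≤ -156 gives t ∈ [-4, -4], which is 1 value.

1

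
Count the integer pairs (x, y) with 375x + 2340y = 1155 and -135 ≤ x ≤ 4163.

gcd(2340, 375):
  2340 = 6*375 + 90
  375 = 4*90 + 15
  90 = 6*15
so gcd(2340, 375) = 15.
Back-substitute for Bézout coefficients:
  15 = 375 - 4*90
  ... = 375*(25) + 2340*(-4)
Scale by 77: particular solution (1925, -308); reduce x mod 156: (53, -8).
General solution: x = 53 + 156t, y = -8 - 25t for integer t.
-135 ≤ 53 + 156t ≤ 4163 gives t ∈ [-1, 26], which is 28 values.

28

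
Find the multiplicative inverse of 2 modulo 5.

gcd(5, 2) = 1.
By Bézout, 2×(-2) + 5×(1) = 1.
So 2×-2 ≡ 1 (mod 5), and -2 mod 5 = 3.

3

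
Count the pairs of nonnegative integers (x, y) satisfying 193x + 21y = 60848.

gcd(193, 21) = 1.
By Bézout, 193×(-5) + 21×(46) = 1.
One solution: (8, 2824).
General: x = 8 + 21t, y = 2824 - 193t.
x ≥ 0 ⇒ t ≥ 0; y ≥ 0 ⇒ t ≤ 14. So t ∈ [0, 14]: 15 solutions.

15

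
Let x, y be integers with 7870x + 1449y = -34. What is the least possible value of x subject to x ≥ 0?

95

gcd(7870, 1449) = 1  (7870 = 5*1449 + 625, 1449 = 2*625 + 199, 625 = 3*199 + 28, 199 = 7*28 + 3, 28 = 9*3 + 1, 3 = 3*1).
1 divides -34, so solutions exist.
Back-substituting, 7870*(466) + 1449*(-2531) = 1.
Scale by -34/1 = -34: (x₀, y₀) = (-15844, 86054).
General solution: x = -15844 + 1449t, y = 86054 - 7870t for integer t.
x ≥ 0: smallest is -15844 mod 1449 = 95 (at t = 11), with y = -516.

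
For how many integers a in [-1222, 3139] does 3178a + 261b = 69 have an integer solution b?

gcd(3178, 261):
  3178 = 12·261 + 46
  261 = 5·46 + 31
  46 = 1·31 + 15
  31 = 2·15 + 1
  15 = 15·1
so gcd(3178, 261) = 1.
Back-substitute for Bézout coefficients:
  1 = 31 - 2·15
  ... = 3178·(-17) + 261·(207)
Scale by 69: particular solution (-1173, 14283); reduce a mod 261: (132, -1607).
General solution: a = 132 + 261t, b = -1607 - 3178t for integer t.
-1222 ≤ 132 + 261t ≤ 3139 gives t ∈ [-5, 11], which is 17 values.

17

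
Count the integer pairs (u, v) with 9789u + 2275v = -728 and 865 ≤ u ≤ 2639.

gcd(9789, 2275):
  9789 = 4·2275 + 689
  2275 = 3·689 + 208
  689 = 3·208 + 65
  208 = 3·65 + 13
  65 = 5·13
so gcd(9789, 2275) = 13.
Back-substitute for Bézout coefficients:
  13 = 208 - 3·65
  ... = 9789·(-33) + 2275·(142)
Scale by -56: particular solution (1848, -7952); reduce u mod 175: (98, -422).
General solution: u = 98 + 175t, v = -422 - 753t for integer t.
865 ≤ 98 + 175t ≤ 2639 gives t ∈ [5, 14], which is 10 values.

10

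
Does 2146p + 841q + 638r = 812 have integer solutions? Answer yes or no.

yes

gcd(2146, 841) = 29  (2146 = 2×841 + 464, 841 = 1×464 + 377, 464 = 1×377 + 87, 377 = 4×87 + 29, 87 = 3×29).
gcd(29, 638) = 29.
29 divides 812, so integer solutions exist.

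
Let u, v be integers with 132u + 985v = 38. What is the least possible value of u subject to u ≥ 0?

gcd(985, 132):
  985 = 7×132 + 61
  132 = 2×61 + 10
  61 = 6×10 + 1
  10 = 10×1
so gcd(985, 132) = 1.
1 divides 38, so solutions exist.
Back-substitute for Bézout coefficients:
  1 = 61 - 6×10
  ... = 132×(-97) + 985×(13)
Scale by 38/1 = 38: (u₀, v₀) = (-3686, 494).
General solution: u = -3686 + 985t, v = 494 - 132t for integer t.
u ≥ 0: smallest is -3686 mod 985 = 254 (at t = 4), with v = -34.

254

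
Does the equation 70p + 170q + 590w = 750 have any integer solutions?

yes

gcd(170, 70) = 10.
gcd(10, 590) = 10.
10 divides 750, so integer solutions exist.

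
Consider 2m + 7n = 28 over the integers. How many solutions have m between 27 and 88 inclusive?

9

gcd(7, 2):
  7 = 3×2 + 1
  2 = 2×1
so gcd(7, 2) = 1.
Back-substitute for Bézout coefficients:
  1 = 7 - 3×2
  ... = 2×(-3) + 7×(1)
Scale by 28: particular solution (-84, 28); reduce m mod 7: (0, 4).
General solution: m = 0 + 7t, n = 4 - 2t for integer t.
27 ≤ 0 + 7t ≤ 88 gives t ∈ [4, 12], which is 9 values.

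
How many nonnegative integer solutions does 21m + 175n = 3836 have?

7

gcd(175, 21):
  175 = 8×21 + 7
  21 = 3×7
so gcd(175, 21) = 7.
Back-substitute for Bézout coefficients:
  7 = 175 - 8×21
  ... = 21×(-8) + 175×(1)
Scale by 548: one solution is (-4384, 548). Reduce m mod 25: (16, 20).
General: m = 16 + 25t, n = 20 - 3t.
m ≥ 0 ⇒ t ≥ 0; n ≥ 0 ⇒ t ≤ 6. So t ∈ [0, 6]: 7 solutions.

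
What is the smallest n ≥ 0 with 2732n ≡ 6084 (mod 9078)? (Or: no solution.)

gcd(9078, 2732) = 2.
2 divides 6084, so solutions exist.
By Bézout, 2732*(-422) + 9078*(127) = 2.
So 2732*(-422) ≡ 2 (mod 9078); multiply by 3042: n ≡ -1283724 (mod 4539).
Smallest nonnegative: n = -1283724 mod 4539 = 813.

813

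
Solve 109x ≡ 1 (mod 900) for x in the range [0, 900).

gcd(900, 109) = 1  (900 = 8*109 + 28, 109 = 3*28 + 25, 28 = 1*25 + 3, 25 = 8*3 + 1, 3 = 3*1).
Back-substituting, 109*(289) + 900*(-35) = 1.
So 109*289 ≡ 1 (mod 900), and 289 mod 900 = 289.

289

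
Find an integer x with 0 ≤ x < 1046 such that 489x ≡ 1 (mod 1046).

323

gcd(1046, 489) = 1  (1046 = 2·489 + 68, 489 = 7·68 + 13, 68 = 5·13 + 3, 13 = 4·3 + 1, 3 = 3·1).
Back-substituting, 489·(323) + 1046·(-151) = 1.
So 489·323 ≡ 1 (mod 1046), and 323 mod 1046 = 323.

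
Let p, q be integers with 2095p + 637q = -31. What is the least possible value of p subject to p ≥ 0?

gcd(2095, 637):
  2095 = 3×637 + 184
  637 = 3×184 + 85
  184 = 2×85 + 14
  85 = 6×14 + 1
  14 = 14×1
so gcd(2095, 637) = 1.
1 divides -31, so solutions exist.
Back-substitute for Bézout coefficients:
  1 = 85 - 6×14
  ... = 2095×(-45) + 637×(148)
Scale by -31/1 = -31: (p₀, q₀) = (1395, -4588).
General solution: p = 1395 + 637t, q = -4588 - 2095t for integer t.
p ≥ 0: smallest is 1395 mod 637 = 121 (at t = -2), with q = -398.

121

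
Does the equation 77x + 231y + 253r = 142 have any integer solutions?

no

gcd(231, 77) = 77.
gcd(77, 253) = 11.
11 does not divide 142 (remainder 10), so no integer solutions.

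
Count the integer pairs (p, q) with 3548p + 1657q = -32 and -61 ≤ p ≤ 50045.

31

gcd(3548, 1657):
  3548 = 2·1657 + 234
  1657 = 7·234 + 19
  234 = 12·19 + 6
  19 = 3·6 + 1
  6 = 6·1
so gcd(3548, 1657) = 1.
Back-substitute for Bézout coefficients:
  1 = 19 - 3·6
  ... = 3548·(-262) + 1657·(561)
Scale by -32: particular solution (8384, -17952); reduce p mod 1657: (99, -212).
General solution: p = 99 + 1657t, q = -212 - 3548t for integer t.
-61 ≤ 99 + 1657t ≤ 50045 gives t ∈ [0, 30], which is 31 values.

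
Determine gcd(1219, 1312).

gcd(1312, 1219) = 1  (1312 = 1*1219 + 93, 1219 = 13*93 + 10, 93 = 9*10 + 3, 10 = 3*3 + 1, 3 = 3*1).

1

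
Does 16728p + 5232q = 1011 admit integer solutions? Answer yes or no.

no

gcd(16728, 5232) = 24  (16728 = 3*5232 + 1032, 5232 = 5*1032 + 72, 1032 = 14*72 + 24, 72 = 3*24).
24 does not divide 1011 (remainder 3), so no integer solutions.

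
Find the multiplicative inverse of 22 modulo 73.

10

gcd(73, 22) = 1.
By Bézout, 22·(10) + 73·(-3) = 1.
So 22·10 ≡ 1 (mod 73), and 10 mod 73 = 10.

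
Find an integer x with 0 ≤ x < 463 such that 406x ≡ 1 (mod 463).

398

gcd(463, 406):
  463 = 1·406 + 57
  406 = 7·57 + 7
  57 = 8·7 + 1
  7 = 7·1
so gcd(463, 406) = 1.
Back-substitute for Bézout coefficients:
  1 = 57 - 8·7
  ... = 406·(-65) + 463·(57)
So 406·-65 ≡ 1 (mod 463), and -65 mod 463 = 398.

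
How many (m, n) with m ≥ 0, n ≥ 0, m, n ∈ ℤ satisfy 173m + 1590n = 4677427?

17

gcd(1590, 173):
  1590 = 9*173 + 33
  173 = 5*33 + 8
  33 = 4*8 + 1
  8 = 8*1
so gcd(1590, 173) = 1.
Back-substitute for Bézout coefficients:
  1 = 33 - 4*8
  ... = 173*(-193) + 1590*(21)
Scale by 4677427: one solution is (-902743411, 98225967). Reduce m mod 1590: (1349, 2795).
General: m = 1349 + 1590t, n = 2795 - 173t.
m ≥ 0 ⇒ t ≥ 0; n ≥ 0 ⇒ t ≤ 16. So t ∈ [0, 16]: 17 solutions.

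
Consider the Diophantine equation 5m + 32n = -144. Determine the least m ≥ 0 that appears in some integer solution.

gcd(32, 5):
  32 = 6·5 + 2
  5 = 2·2 + 1
  2 = 2·1
so gcd(32, 5) = 1.
1 divides -144, so solutions exist.
Back-substitute for Bézout coefficients:
  1 = 5 - 2·2
  ... = 5·(13) + 32·(-2)
Scale by -144/1 = -144: (m₀, n₀) = (-1872, 288).
General solution: m = -1872 + 32t, n = 288 - 5t for integer t.
m ≥ 0: smallest is -1872 mod 32 = 16 (at t = 59), with n = -7.

16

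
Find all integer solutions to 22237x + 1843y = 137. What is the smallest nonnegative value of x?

gcd(22237, 1843):
  22237 = 12×1843 + 121
  1843 = 15×121 + 28
  121 = 4×28 + 9
  28 = 3×9 + 1
  9 = 9×1
so gcd(22237, 1843) = 1.
1 divides 137, so solutions exist.
Back-substitute for Bézout coefficients:
  1 = 28 - 3×9
  ... = 22237×(-198) + 1843×(2389)
Scale by 137/1 = 137: (x₀, y₀) = (-27126, 327293).
General solution: x = -27126 + 1843t, y = 327293 - 22237t for integer t.
x ≥ 0: smallest is -27126 mod 1843 = 519 (at t = 15), with y = -6262.

519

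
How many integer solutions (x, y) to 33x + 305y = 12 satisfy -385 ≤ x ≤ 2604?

gcd(305, 33):
  305 = 9·33 + 8
  33 = 4·8 + 1
  8 = 8·1
so gcd(305, 33) = 1.
Back-substitute for Bézout coefficients:
  1 = 33 - 4·8
  ... = 33·(37) + 305·(-4)
Scale by 12: particular solution (444, -48); reduce x mod 305: (139, -15).
General solution: x = 139 + 305t, y = -15 - 33t for integer t.
-385 ≤ 139 + 305t ≤ 2604 gives t ∈ [-1, 8], which is 10 values.

10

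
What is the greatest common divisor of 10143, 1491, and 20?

1

gcd(10143, 1491):
  10143 = 6·1491 + 1197
  1491 = 1·1197 + 294
  1197 = 4·294 + 21
  294 = 14·21
so gcd(10143, 1491) = 21.
gcd(21, 20) = 1.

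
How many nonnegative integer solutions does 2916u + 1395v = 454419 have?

1

gcd(2916, 1395):
  2916 = 2*1395 + 126
  1395 = 11*126 + 9
  126 = 14*9
so gcd(2916, 1395) = 9.
Back-substitute for Bézout coefficients:
  9 = 1395 - 11*126
  ... = 2916*(-11) + 1395*(23)
Scale by 50491: one solution is (-555401, 1161293). Reduce u mod 155: (119, 77).
General: u = 119 + 155t, v = 77 - 324t.
u ≥ 0 ⇒ t ≥ 0; v ≥ 0 ⇒ t ≤ 0. So t ∈ [0, 0]: 1 solution.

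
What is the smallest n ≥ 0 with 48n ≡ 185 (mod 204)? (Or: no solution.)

gcd(204, 48) = 12.
12 does not divide 185, so the congruence has no solution.

no solution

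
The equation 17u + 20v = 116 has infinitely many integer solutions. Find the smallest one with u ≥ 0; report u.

gcd(20, 17):
  20 = 1*17 + 3
  17 = 5*3 + 2
  3 = 1*2 + 1
  2 = 2*1
so gcd(20, 17) = 1.
1 divides 116, so solutions exist.
Back-substitute for Bézout coefficients:
  1 = 3 - 1*2
  ... = 17*(-7) + 20*(6)
Scale by 116/1 = 116: (u₀, v₀) = (-812, 696).
General solution: u = -812 + 20t, v = 696 - 17t for integer t.
u ≥ 0: smallest is -812 mod 20 = 8 (at t = 41), with v = -1.

8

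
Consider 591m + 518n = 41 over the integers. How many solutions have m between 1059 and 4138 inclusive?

gcd(591, 518):
  591 = 1×518 + 73
  518 = 7×73 + 7
  73 = 10×7 + 3
  7 = 2×3 + 1
  3 = 3×1
so gcd(591, 518) = 1.
Back-substitute for Bézout coefficients:
  1 = 7 - 2×3
  ... = 591×(-149) + 518×(170)
Scale by 41: particular solution (-6109, 6970); reduce m mod 518: (107, -122).
General solution: m = 107 + 518t, n = -122 - 591t for integer t.
1059 ≤ 107 + 518t ≤ 4138 gives t ∈ [2, 7], which is 6 values.

6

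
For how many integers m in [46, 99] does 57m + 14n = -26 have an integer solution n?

gcd(57, 14) = 1.
By Bézout, 57×(1) + 14×(-4) = 1.
Particular solution: (2, -10).
General solution: m = 2 + 14t, n = -10 - 57t for integer t.
46 ≤ 2 + 14t ≤ 99 gives t ∈ [4, 6], which is 3 values.

3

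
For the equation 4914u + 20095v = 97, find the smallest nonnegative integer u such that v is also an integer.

gcd(20095, 4914) = 1.
1 divides 97, so solutions exist.
By Bézout, 4914*(1419) + 20095*(-347) = 1.
Scale by 97/1 = 97: (u₀, v₀) = (137643, -33659).
General solution: u = 137643 + 20095t, v = -33659 - 4914t for integer t.
u ≥ 0: smallest is 137643 mod 20095 = 17073 (at t = -6), with v = -4175.

17073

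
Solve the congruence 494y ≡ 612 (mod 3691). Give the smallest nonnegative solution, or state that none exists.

2437

gcd(3691, 494) = 1  (3691 = 7*494 + 233, 494 = 2*233 + 28, 233 = 8*28 + 9, 28 = 3*9 + 1, 9 = 9*1).
1 divides 612, so solutions exist.
Back-substituting, 494*(396) + 3691*(-53) = 1.
So 494*(396) ≡ 1 (mod 3691); multiply by 612: y ≡ 242352 (mod 3691).
Smallest nonnegative: y = 242352 mod 3691 = 2437.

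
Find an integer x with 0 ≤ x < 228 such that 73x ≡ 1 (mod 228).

gcd(228, 73):
  228 = 3·73 + 9
  73 = 8·9 + 1
  9 = 9·1
so gcd(228, 73) = 1.
Back-substitute for Bézout coefficients:
  1 = 73 - 8·9
  ... = 73·(25) + 228·(-8)
So 73·25 ≡ 1 (mod 228), and 25 mod 228 = 25.

25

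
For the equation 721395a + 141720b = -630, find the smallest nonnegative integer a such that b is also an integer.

gcd(721395, 141720) = 15.
15 divides -630, so solutions exist.
By Bézout, 721395·(-1163) + 141720·(5920) = 15.
Scale by -630/15 = -42: (a₀, b₀) = (48846, -248640).
General solution: a = 48846 + 9448t, b = -248640 - 48093t for integer t.
a ≥ 0: smallest is 48846 mod 9448 = 1606 (at t = -5), with b = -8175.

1606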